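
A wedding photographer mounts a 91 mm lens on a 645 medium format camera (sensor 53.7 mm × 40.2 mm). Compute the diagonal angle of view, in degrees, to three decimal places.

40.465°

Sensor diagonal = √(53.7² + 40.2²) = √4499.7300 ≈ 67.0800 mm.
Angle of view α = 2·arctan(d/2f) with d = 67.0800 mm and f = 91 mm.
d/2f = 0.36857; arctan(0.36857) ≈ 20.2325°, so α ≈ 40.4649°.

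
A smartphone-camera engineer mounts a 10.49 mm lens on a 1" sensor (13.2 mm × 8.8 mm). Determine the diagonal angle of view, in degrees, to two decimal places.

Sensor diagonal = √(13.2² + 8.8²) = √251.6800 ≈ 15.8644 mm.
Angle of view α = 2·arctan(d/2f) with d = 15.8644 mm and f = 10.49 mm.
d/2f = 0.75617; arctan(0.75617) ≈ 37.0954°, so α ≈ 74.1909°.

74.19°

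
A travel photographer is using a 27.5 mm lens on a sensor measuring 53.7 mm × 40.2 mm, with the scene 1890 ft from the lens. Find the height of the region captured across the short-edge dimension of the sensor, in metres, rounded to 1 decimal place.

842.1 m

dₒ: 1890 ft × 304.8 mm/ft = 576071.98 mm.
Similar triangles through the lens centre give W/dₒ = h/dᵢ; with 1/f = 1/dₒ + 1/dᵢ this gives W = h·(dₒ − f)/f.
W = 40.2 mm × (576072 − 27.5) / 27.5 = 40.2 × 20947.0721 ≈ 842072.297 mm = 842.072 m.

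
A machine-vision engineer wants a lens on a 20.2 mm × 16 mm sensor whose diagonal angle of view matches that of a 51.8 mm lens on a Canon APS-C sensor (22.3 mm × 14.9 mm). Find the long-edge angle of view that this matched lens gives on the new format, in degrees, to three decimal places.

Sensor diagonal = √(22.3² + 14.9²) = √719.3000 ≈ 26.8198 mm.
Sensor diagonal = √(20.2² + 16²) = √664.0400 ≈ 25.7690 mm.
Equal diagonal AOV ⇒ f₂ = f₁ · 25.7690/26.8198 = 51.8 × 0.96082 ≈ 49.7705 mm.
Long-edge AOV on the new format = 2·arctan(20.2 / (2 × 49.7705)) = 2·arctan(0.20293) ≈ 22.9427°.

22.943°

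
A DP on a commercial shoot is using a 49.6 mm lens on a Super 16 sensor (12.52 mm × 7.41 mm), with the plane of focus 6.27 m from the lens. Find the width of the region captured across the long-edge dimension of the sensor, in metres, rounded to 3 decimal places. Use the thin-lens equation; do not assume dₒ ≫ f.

dₒ: 6.27 m = 6270 mm.
Similar triangles through the lens centre give W/dₒ = w/dᵢ; with 1/f = 1/dₒ + 1/dᵢ this gives W = w·(dₒ − f)/f.
W = 12.52 mm × (6270 − 49.6) / 49.6 = 12.52 × 125.4113 ≈ 1570.149 mm = 1.57015 m.

1.570 m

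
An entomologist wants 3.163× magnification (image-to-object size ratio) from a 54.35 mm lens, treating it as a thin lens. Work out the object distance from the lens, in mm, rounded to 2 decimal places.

With m = dᵢ/dₒ and 1/f = 1/dₒ + 1/dᵢ, substituting dᵢ = m·dₒ gives 1/f = (1 + 1/m)/dₒ, hence dₒ = f·(1 + 1/m).
dₒ = 54.35 × (1 + 1/3.163) = 54.35 × 1.31616 ≈ 71.533 mm.

71.53 mm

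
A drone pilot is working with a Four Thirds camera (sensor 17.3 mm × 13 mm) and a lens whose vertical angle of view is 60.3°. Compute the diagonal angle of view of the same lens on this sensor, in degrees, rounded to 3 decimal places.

From the vertical AOV: f = 13 / (2·tan(30.15°)) = 13 / 1.16169 ≈ 11.1906 mm.
Sensor diagonal = √(17.3² + 13²) = √468.2900 ≈ 21.6400 mm.
Diagonal AOV = 2·arctan(21.6400 / (2 × 11.1906)) = 2·arctan(0.96689) ≈ 88.0709°.

88.071°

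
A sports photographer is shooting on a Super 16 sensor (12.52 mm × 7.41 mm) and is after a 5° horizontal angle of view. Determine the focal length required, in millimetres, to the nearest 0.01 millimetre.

143.38 mm

From α = 2·arctan(w/2f) we get f = w / (2·tan(α/2)).
With w = 12.52 mm and α/2 = 2.5°, tan(α/2) ≈ 0.04366, so f ≈ 12.52 / 0.08732 ≈ 143.3776 mm.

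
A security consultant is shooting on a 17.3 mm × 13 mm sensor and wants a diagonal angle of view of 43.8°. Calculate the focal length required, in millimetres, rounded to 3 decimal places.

26.916 mm

Sensor diagonal = √(17.3² + 13²) = √468.2900 ≈ 21.6400 mm.
From α = 2·arctan(d/2f) we get f = d / (2·tan(α/2)).
With d = 21.6400 mm and α/2 = 21.9°, tan(α/2) ≈ 0.40200, so f ≈ 21.6400 / 0.80399 ≈ 26.9156 mm.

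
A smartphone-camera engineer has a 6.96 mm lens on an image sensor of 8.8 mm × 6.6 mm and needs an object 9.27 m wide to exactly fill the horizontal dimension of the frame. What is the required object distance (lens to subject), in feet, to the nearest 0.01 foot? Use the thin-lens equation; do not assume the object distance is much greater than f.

24.08 ft

W: 9.27 m = 9270 mm.
Magnification m = w/W = dᵢ/dₒ; combined with 1/f = 1/dₒ + 1/dᵢ this gives dₒ = f·(1 + W/w).
dₒ = 6.96 mm × (1 + 9270/8.8) = 6.96 × 1054.4091 ≈ 7338.687 mm = 7338.687/304.8 ft = 24.0771 ft.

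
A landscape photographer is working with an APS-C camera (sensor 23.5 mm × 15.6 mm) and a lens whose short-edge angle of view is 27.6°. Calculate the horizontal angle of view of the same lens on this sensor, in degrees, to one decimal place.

40.6°

From the short-edge AOV: f = 15.6 / (2·tan(13.8°)) = 15.6 / 0.49125 ≈ 31.7559 mm.
Horizontal AOV = 2·arctan(23.5 / (2 × 31.7559)) = 2·arctan(0.37001) ≈ 40.6099°.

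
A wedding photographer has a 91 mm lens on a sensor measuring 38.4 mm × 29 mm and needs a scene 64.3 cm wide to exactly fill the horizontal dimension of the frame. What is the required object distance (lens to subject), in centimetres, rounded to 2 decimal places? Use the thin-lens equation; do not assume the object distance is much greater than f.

W: 64.3 cm = 643 mm.
Magnification m = w/W = dᵢ/dₒ; combined with 1/f = 1/dₒ + 1/dᵢ this gives dₒ = f·(1 + W/w).
dₒ = 91 mm × (1 + 643/38.4) = 91 × 17.7448 ≈ 1614.776 mm = 161.478 cm.

161.48 cm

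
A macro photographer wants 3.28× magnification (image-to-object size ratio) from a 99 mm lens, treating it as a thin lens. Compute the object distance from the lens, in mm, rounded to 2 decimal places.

With m = dᵢ/dₒ and 1/f = 1/dₒ + 1/dᵢ, substituting dᵢ = m·dₒ gives 1/f = (1 + 1/m)/dₒ, hence dₒ = f·(1 + 1/m).
dₒ = 99 × (1 + 1/3.28) = 99 × 1.30488 ≈ 129.183 mm.

129.18 mm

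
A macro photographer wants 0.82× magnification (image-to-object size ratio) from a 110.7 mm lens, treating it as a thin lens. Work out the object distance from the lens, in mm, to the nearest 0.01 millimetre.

With m = dᵢ/dₒ and 1/f = 1/dₒ + 1/dᵢ, substituting dᵢ = m·dₒ gives 1/f = (1 + 1/m)/dₒ, hence dₒ = f·(1 + 1/m).
dₒ = 110.7 × (1 + 1/0.82) = 110.7 × 2.21951 ≈ 245.700 mm.

245.70 mm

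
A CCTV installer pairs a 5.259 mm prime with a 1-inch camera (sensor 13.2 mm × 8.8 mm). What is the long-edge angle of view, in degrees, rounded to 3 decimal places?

102.903°

Angle of view α = 2·arctan(w/2f) with w = 13.2 mm and f = 5.259 mm.
w/2f = 1.25499; arctan(1.25499) ≈ 51.4515°, so α ≈ 102.9031°.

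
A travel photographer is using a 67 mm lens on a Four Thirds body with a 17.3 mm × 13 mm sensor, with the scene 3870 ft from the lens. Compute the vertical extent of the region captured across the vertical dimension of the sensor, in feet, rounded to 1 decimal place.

dₒ: 3870 ft × 304.8 mm/ft = 1179575.96 mm.
Similar triangles through the lens centre give W/dₒ = h/dᵢ; with 1/f = 1/dₒ + 1/dᵢ this gives W = h·(dₒ − f)/f.
W = 13 mm × (1.17958e+06 − 67) / 67 = 13 × 17604.6114 ≈ 228859.948 mm = 228859.948/304.8 ft = 750.853 ft.

750.9 ft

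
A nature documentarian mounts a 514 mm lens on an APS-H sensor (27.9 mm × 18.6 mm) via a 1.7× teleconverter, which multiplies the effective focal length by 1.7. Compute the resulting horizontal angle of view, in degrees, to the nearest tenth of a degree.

1.8°

Effective focal length f = 514 × 1.7 = 873.8 mm.
α = 2·arctan(27.9 / (2 × 873.8)) = 2·arctan(0.01596) ≈ 1.8293°.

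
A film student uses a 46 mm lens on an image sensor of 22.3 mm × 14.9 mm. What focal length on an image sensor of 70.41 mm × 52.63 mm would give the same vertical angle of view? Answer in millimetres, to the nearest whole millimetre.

162 mm

Equal angle of view means equal height/f ratio, so f₂ = f₁ · (height₂/height₁) = 46 × 52.63/14.9.
f₂ = 46 × 3.53221 ≈ 162.482 mm.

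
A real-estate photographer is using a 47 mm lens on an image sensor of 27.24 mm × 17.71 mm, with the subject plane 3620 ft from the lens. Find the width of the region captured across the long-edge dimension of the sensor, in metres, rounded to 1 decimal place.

639.5 m

dₒ: 3620 ft × 304.8 mm/ft = 1103375.96 mm.
Similar triangles through the lens centre give W/dₒ = w/dᵢ; with 1/f = 1/dₒ + 1/dᵢ this gives W = w·(dₒ − f)/f.
W = 27.24 mm × (1.10338e+06 − 47) / 47 = 27.24 × 23475.0844 ≈ 639461.298 mm = 639.461 m.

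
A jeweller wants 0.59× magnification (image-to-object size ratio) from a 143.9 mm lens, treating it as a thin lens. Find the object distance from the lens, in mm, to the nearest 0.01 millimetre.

With m = dᵢ/dₒ and 1/f = 1/dₒ + 1/dᵢ, substituting dᵢ = m·dₒ gives 1/f = (1 + 1/m)/dₒ, hence dₒ = f·(1 + 1/m).
dₒ = 143.9 × (1 + 1/0.59) = 143.9 × 2.69492 ≈ 387.798 mm.

387.80 mm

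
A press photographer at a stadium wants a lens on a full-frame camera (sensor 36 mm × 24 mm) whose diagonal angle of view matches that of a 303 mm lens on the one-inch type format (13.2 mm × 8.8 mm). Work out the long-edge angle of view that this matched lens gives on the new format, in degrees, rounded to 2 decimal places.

Sensor diagonal = √(13.2² + 8.8²) = √251.6800 ≈ 15.8644 mm.
Sensor diagonal = √(36² + 24²) = √1872.0000 ≈ 43.2666 mm.
Equal diagonal AOV ⇒ f₂ = f₁ · 43.2666/15.8644 = 303 × 2.72727 ≈ 826.3636 mm.
Long-edge AOV on the new format = 2·arctan(36 / (2 × 826.3636)) = 2·arctan(0.02178) ≈ 2.4957°.

2.50°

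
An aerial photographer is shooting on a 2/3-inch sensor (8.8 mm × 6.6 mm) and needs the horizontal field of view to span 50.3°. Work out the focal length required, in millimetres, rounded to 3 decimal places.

9.372 mm

From α = 2·arctan(w/2f) we get f = w / (2·tan(α/2)).
With w = 8.8 mm and α/2 = 25.15°, tan(α/2) ≈ 0.46950, so f ≈ 8.8 / 0.93900 ≈ 9.3717 mm.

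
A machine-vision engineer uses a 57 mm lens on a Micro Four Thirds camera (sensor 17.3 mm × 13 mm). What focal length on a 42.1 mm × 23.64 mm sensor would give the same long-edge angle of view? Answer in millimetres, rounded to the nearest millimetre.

Equal angle of view means equal width/f ratio, so f₂ = f₁ · (width₂/width₁) = 57 × 42.1/17.3.
f₂ = 57 × 2.43353 ≈ 138.711 mm.

139 mm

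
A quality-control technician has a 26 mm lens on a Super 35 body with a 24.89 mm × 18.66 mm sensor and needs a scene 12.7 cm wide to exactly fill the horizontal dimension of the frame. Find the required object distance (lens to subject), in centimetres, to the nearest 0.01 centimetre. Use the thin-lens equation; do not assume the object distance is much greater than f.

15.87 cm

W: 12.7 cm = 127 mm.
Magnification m = w/W = dᵢ/dₒ; combined with 1/f = 1/dₒ + 1/dᵢ this gives dₒ = f·(1 + W/w).
dₒ = 26 mm × (1 + 127/24.89) = 26 × 6.1025 ≈ 158.664 mm = 15.8664 cm.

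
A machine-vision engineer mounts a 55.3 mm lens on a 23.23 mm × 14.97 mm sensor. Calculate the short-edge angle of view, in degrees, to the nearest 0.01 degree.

Angle of view α = 2·arctan(h/2f) with h = 14.97 mm and f = 55.3 mm.
h/2f = 0.13535; arctan(0.13535) ≈ 7.7083°, so α ≈ 15.4166°.

15.42°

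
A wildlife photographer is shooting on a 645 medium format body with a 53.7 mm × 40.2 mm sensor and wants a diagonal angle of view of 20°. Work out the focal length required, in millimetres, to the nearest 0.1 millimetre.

Sensor diagonal = √(53.7² + 40.2²) = √4499.7300 ≈ 67.0800 mm.
From α = 2·arctan(d/2f) we get f = d / (2·tan(α/2)).
With d = 67.0800 mm and α/2 = 10°, tan(α/2) ≈ 0.17633, so f ≈ 67.0800 / 0.35265 ≈ 190.2149 mm.

190.2 mm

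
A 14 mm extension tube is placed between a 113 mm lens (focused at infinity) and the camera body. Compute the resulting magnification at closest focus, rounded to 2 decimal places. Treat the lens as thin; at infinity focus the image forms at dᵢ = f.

0.12×

The tube moves the image plane from f to f + e, so dᵢ = 113 + 14 = 127 mm. Focus is achieved when 1/f = 1/dₒ + 1/dᵢ, giving dₒ = 1/(1/f − 1/(f+e)).
Magnification m = dᵢ/dₒ = (f+e)·(1/f − 1/(f+e)) = e/f = 14/113 ≈ 0.1239.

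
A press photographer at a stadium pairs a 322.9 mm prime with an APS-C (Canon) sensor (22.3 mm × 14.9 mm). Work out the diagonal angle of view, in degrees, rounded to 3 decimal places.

4.756°

Sensor diagonal = √(22.3² + 14.9²) = √719.3000 ≈ 26.8198 mm.
Angle of view α = 2·arctan(d/2f) with d = 26.8198 mm and f = 322.9 mm.
d/2f = 0.04153; arctan(0.04153) ≈ 2.3781°, so α ≈ 4.7562°.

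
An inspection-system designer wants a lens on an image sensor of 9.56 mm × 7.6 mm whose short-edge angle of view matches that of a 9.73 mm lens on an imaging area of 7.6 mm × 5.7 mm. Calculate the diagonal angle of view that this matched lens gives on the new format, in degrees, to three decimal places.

Equal short-edge AOV ⇒ f₂ = f₁ · 7.6/5.7 = 9.73 × 1.33333 ≈ 12.9733 mm.
Sensor diagonal = √(9.56² + 7.6²) = √149.1536 ≈ 12.2128 mm.
Diagonal AOV on the new format = 2·arctan(12.2128 / (2 × 12.9733)) = 2·arctan(0.47069) ≈ 50.4118°.

50.412°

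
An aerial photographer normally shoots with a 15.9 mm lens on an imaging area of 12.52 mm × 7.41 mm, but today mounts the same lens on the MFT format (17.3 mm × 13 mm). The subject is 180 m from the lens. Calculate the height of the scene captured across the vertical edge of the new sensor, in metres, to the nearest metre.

147 m

The focal length stays 15.9 mm; the relevant sensor dimension is now h = 13 mm. Object distance dₒ = 180 m = 180000 mm.
Thin-lens field height W = h·(dₒ − f)/f = 13 × (180000 − 15.9)/15.9 ≈ 147156.811 mm = 147.157 m.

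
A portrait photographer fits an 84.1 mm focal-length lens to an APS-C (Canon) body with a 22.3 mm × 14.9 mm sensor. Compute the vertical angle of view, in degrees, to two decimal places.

10.12°

Angle of view α = 2·arctan(h/2f) with h = 14.9 mm and f = 84.1 mm.
h/2f = 0.08859; arctan(0.08859) ≈ 5.0623°, so α ≈ 10.1247°.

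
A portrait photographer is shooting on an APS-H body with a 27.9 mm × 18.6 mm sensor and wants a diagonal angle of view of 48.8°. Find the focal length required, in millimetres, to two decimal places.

36.96 mm

Sensor diagonal = √(27.9² + 18.6²) = √1124.3700 ≈ 33.5316 mm.
From α = 2·arctan(d/2f) we get f = d / (2·tan(α/2)).
With d = 33.5316 mm and α/2 = 24.4°, tan(α/2) ≈ 0.45362, so f ≈ 33.5316 / 0.90724 ≈ 36.9600 mm.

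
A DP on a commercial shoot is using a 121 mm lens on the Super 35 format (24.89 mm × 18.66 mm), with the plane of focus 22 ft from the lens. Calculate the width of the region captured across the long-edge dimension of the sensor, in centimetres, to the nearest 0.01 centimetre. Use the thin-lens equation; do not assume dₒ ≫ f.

135.45 cm

dₒ: 22 ft × 304.8 mm/ft = 6705.60 mm.
Similar triangles through the lens centre give W/dₒ = w/dᵢ; with 1/f = 1/dₒ + 1/dᵢ this gives W = w·(dₒ − f)/f.
W = 24.89 mm × (6705.6 − 121) / 121 = 24.89 × 54.4182 ≈ 1354.469 mm = 135.447 cm.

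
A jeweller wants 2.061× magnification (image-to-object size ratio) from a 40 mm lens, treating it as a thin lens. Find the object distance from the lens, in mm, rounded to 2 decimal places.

With m = dᵢ/dₒ and 1/f = 1/dₒ + 1/dᵢ, substituting dᵢ = m·dₒ gives 1/f = (1 + 1/m)/dₒ, hence dₒ = f·(1 + 1/m).
dₒ = 40 × (1 + 1/2.061) = 40 × 1.48520 ≈ 59.408 mm.

59.41 mm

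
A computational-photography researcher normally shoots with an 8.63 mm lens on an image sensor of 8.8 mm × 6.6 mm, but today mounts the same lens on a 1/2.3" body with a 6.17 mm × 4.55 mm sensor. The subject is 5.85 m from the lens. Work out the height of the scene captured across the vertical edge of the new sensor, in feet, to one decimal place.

The focal length stays 8.63 mm; the relevant sensor dimension is now h = 4.55 mm. Object distance dₒ = 5.85 m = 5850 mm.
Thin-lens field height W = h·(dₒ − f)/f = 4.55 × (5850 − 8.63)/8.63 ≈ 3079.749 mm = 3079.749/304.8 ft = 10.1042 ft.

10.1 ft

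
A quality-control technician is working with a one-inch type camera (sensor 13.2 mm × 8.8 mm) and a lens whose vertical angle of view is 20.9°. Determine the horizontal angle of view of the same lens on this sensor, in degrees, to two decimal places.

30.93°

From the vertical AOV: f = 8.8 / (2·tan(10.45°)) = 8.8 / 0.36887 ≈ 23.8564 mm.
Horizontal AOV = 2·arctan(13.2 / (2 × 23.8564)) = 2·arctan(0.27665) ≈ 30.9287°.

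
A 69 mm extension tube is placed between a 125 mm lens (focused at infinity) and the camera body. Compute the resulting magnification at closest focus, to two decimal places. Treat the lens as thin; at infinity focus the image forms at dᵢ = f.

The tube moves the image plane from f to f + e, so dᵢ = 125 + 69 = 194 mm. Focus is achieved when 1/f = 1/dₒ + 1/dᵢ, giving dₒ = 1/(1/f − 1/(f+e)).
Magnification m = dᵢ/dₒ = (f+e)·(1/f − 1/(f+e)) = e/f = 69/125 ≈ 0.5520.

0.55×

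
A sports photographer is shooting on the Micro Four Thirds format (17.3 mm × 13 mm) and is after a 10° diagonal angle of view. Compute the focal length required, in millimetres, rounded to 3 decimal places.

Sensor diagonal = √(17.3² + 13²) = √468.2900 ≈ 21.6400 mm.
From α = 2·arctan(d/2f) we get f = d / (2·tan(α/2)).
With d = 21.6400 mm and α/2 = 5°, tan(α/2) ≈ 0.08749, so f ≈ 21.6400 / 0.17498 ≈ 123.6732 mm.

123.673 mm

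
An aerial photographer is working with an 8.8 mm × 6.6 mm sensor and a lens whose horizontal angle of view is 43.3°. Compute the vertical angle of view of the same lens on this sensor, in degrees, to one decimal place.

33.2°

From the horizontal AOV: f = 8.8 / (2·tan(21.65°)) = 8.8 / 0.79388 ≈ 11.0849 mm.
Vertical AOV = 2·arctan(6.6 / (2 × 11.0849)) = 2·arctan(0.29770) ≈ 33.1569°.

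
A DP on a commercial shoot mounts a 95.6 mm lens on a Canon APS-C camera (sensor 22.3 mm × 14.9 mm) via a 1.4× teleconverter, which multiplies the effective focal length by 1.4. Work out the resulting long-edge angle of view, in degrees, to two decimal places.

Effective focal length f = 95.6 × 1.4 = 133.84 mm.
α = 2·arctan(22.3 / (2 × 133.84)) = 2·arctan(0.08331) ≈ 9.5244°.

9.52°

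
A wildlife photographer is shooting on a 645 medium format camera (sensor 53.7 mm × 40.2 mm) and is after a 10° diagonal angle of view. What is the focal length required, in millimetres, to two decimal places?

Sensor diagonal = √(53.7² + 40.2²) = √4499.7300 ≈ 67.0800 mm.
From α = 2·arctan(d/2f) we get f = d / (2·tan(α/2)).
With d = 67.0800 mm and α/2 = 5°, tan(α/2) ≈ 0.08749, so f ≈ 67.0800 / 0.17498 ≈ 383.3641 mm.

383.36 mm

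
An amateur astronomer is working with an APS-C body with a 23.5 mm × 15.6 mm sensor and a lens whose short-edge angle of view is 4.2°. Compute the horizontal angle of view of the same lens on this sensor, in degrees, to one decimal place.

6.3°

From the short-edge AOV: f = 15.6 / (2·tan(2.1°)) = 15.6 / 0.07334 ≈ 212.7176 mm.
Horizontal AOV = 2·arctan(23.5 / (2 × 212.7176)) = 2·arctan(0.05524) ≈ 6.3233°.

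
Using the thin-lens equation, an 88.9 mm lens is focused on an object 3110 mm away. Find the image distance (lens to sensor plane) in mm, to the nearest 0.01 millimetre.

91.52 mm

1/dᵢ = 1/f − 1/dₒ = 1/88.9 − 1/3110 = 0.0109271 mm⁻¹.
dᵢ = 1/0.0109271 ≈ 91.5160 mm.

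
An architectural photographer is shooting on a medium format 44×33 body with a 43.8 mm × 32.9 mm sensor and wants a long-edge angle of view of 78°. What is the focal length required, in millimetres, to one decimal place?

27.0 mm

From α = 2·arctan(w/2f) we get f = w / (2·tan(α/2)).
With w = 43.8 mm and α/2 = 39°, tan(α/2) ≈ 0.80978, so f ≈ 43.8 / 1.61957 ≈ 27.0442 mm.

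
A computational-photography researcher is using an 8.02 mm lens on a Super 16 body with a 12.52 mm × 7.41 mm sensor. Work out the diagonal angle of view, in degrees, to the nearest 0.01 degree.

Sensor diagonal = √(12.52² + 7.41²) = √211.6585 ≈ 14.5485 mm.
Angle of view α = 2·arctan(d/2f) with d = 14.5485 mm and f = 8.02 mm.
d/2f = 0.90701; arctan(0.90701) ≈ 42.2084°, so α ≈ 84.4169°.

84.42°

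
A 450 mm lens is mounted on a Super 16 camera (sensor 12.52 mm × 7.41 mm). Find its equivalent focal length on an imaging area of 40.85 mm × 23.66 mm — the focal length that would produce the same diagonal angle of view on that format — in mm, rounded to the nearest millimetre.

1460 mm

Sensor diagonal = √(12.52² + 7.41²) = √211.6585 ≈ 14.5485 mm.
Sensor diagonal = √(40.85² + 23.66²) = √2228.5181 ≈ 47.2072 mm.
Equal angle of view means equal diagonal/f ratio, so f₂ = f₁ · (diagonal₂/diagonal₁) = 450 × 47.2072/14.5485.
f₂ = 450 × 3.24482 ≈ 1460.168 mm.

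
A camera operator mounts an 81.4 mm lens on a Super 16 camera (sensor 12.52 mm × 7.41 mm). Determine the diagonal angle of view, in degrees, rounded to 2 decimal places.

Sensor diagonal = √(12.52² + 7.41²) = √211.6585 ≈ 14.5485 mm.
Angle of view α = 2·arctan(d/2f) with d = 14.5485 mm and f = 81.4 mm.
d/2f = 0.08936; arctan(0.08936) ≈ 5.1066°, so α ≈ 10.2133°.

10.21°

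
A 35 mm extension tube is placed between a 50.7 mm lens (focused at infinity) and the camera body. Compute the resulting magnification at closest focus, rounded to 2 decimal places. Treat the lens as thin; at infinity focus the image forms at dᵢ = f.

0.69×

The tube moves the image plane from f to f + e, so dᵢ = 50.7 + 35 = 85.7 mm. Focus is achieved when 1/f = 1/dₒ + 1/dᵢ, giving dₒ = 1/(1/f − 1/(f+e)).
Magnification m = dᵢ/dₒ = (f+e)·(1/f − 1/(f+e)) = e/f = 35/50.7 ≈ 0.6903.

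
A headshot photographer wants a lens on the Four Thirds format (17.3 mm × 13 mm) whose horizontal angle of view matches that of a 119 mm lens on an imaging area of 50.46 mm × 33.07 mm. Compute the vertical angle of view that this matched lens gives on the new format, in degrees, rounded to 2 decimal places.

Equal horizontal AOV ⇒ f₂ = f₁ · 17.3/50.46 = 119 × 0.34285 ≈ 40.7987 mm.
Vertical AOV on the new format = 2·arctan(13 / (2 × 40.7987)) = 2·arctan(0.15932) ≈ 18.1045°.

18.10°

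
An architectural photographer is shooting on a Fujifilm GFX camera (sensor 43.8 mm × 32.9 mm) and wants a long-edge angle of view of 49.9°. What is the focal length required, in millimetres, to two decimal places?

From α = 2·arctan(w/2f) we get f = w / (2·tan(α/2)).
With w = 43.8 mm and α/2 = 24.95°, tan(α/2) ≈ 0.46525, so f ≈ 43.8 / 0.93049 ≈ 47.0719 mm.

47.07 mm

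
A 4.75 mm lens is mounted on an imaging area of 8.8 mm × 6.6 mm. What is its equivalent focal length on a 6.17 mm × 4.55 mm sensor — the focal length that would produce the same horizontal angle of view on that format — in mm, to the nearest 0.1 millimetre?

3.3 mm

Equal angle of view means equal width/f ratio, so f₂ = f₁ · (width₂/width₁) = 4.75 × 6.17/8.8.
f₂ = 4.75 × 0.70114 ≈ 3.330 mm.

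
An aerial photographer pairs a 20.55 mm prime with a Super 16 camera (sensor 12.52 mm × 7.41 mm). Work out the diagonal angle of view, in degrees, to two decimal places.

38.99°

Sensor diagonal = √(12.52² + 7.41²) = √211.6585 ≈ 14.5485 mm.
Angle of view α = 2·arctan(d/2f) with d = 14.5485 mm and f = 20.55 mm.
d/2f = 0.35398; arctan(0.35398) ≈ 19.4928°, so α ≈ 38.9857°.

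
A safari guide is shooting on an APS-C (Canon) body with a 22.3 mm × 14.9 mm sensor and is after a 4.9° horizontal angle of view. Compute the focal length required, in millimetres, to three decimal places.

From α = 2·arctan(w/2f) we get f = w / (2·tan(α/2)).
With w = 22.3 mm and α/2 = 2.45°, tan(α/2) ≈ 0.04279, so f ≈ 22.3 / 0.08557 ≈ 260.5953 mm.

260.595 mm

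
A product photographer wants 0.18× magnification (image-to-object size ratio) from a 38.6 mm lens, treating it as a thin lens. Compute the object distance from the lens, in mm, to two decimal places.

With m = dᵢ/dₒ and 1/f = 1/dₒ + 1/dᵢ, substituting dᵢ = m·dₒ gives 1/f = (1 + 1/m)/dₒ, hence dₒ = f·(1 + 1/m).
dₒ = 38.6 × (1 + 1/0.18) = 38.6 × 6.55556 ≈ 253.044 mm.

253.04 mm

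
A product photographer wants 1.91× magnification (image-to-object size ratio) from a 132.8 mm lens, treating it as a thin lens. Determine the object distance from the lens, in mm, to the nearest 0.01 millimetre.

202.33 mm

With m = dᵢ/dₒ and 1/f = 1/dₒ + 1/dᵢ, substituting dᵢ = m·dₒ gives 1/f = (1 + 1/m)/dₒ, hence dₒ = f·(1 + 1/m).
dₒ = 132.8 × (1 + 1/1.91) = 132.8 × 1.52356 ≈ 202.329 mm.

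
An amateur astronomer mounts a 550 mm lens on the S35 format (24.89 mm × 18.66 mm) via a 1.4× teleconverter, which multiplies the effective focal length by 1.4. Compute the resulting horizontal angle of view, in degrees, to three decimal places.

Effective focal length f = 550 × 1.4 = 770 mm.
α = 2·arctan(24.89 / (2 × 770)) = 2·arctan(0.01616) ≈ 1.8519°.

1.852°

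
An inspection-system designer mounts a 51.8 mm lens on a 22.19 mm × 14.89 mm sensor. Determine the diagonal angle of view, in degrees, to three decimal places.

28.927°

Sensor diagonal = √(22.19² + 14.89²) = √714.1082 ≈ 26.7228 mm.
Angle of view α = 2·arctan(d/2f) with d = 26.7228 mm and f = 51.8 mm.
d/2f = 0.25794; arctan(0.25794) ≈ 14.4637°, so α ≈ 28.9274°.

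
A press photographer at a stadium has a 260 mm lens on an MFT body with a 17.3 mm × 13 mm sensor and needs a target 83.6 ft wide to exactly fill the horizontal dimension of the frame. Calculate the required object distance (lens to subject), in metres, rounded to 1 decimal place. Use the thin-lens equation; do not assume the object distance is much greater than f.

383.2 m

W: 83.6 ft × 304.8 mm/ft = 25481.28 mm.
Magnification m = w/W = dᵢ/dₒ; combined with 1/f = 1/dₒ + 1/dᵢ this gives dₒ = f·(1 + W/w).
dₒ = 260 mm × (1 + 25481.3/17.3) = 260 × 1473.9063 ≈ 383215.641 mm = 383.216 m.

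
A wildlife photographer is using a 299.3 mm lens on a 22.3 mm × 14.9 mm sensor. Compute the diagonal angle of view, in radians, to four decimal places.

Sensor diagonal = √(22.3² + 14.9²) = √719.3000 ≈ 26.8198 mm.
Angle of view α = 2·arctan(d/2f) with d = 26.8198 mm and f = 299.3 mm.
d/2f = 0.04480; arctan(0.04480) ≈ 0.0448 rad, so α ≈ 0.0895 rad.

0.0895 rad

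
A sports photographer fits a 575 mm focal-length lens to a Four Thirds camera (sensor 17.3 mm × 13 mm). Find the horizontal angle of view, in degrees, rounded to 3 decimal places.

Angle of view α = 2·arctan(w/2f) with w = 17.3 mm and f = 575 mm.
w/2f = 0.01504; arctan(0.01504) ≈ 0.8619°, so α ≈ 1.7237°.

1.724°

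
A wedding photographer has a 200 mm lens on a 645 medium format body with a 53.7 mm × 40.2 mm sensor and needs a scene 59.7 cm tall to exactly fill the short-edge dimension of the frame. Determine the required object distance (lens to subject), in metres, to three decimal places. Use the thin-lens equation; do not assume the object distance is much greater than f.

W: 59.7 cm = 597 mm.
Magnification m = h/W = dᵢ/dₒ; combined with 1/f = 1/dₒ + 1/dᵢ this gives dₒ = f·(1 + W/h).
dₒ = 200 mm × (1 + 597/40.2) = 200 × 15.8507 ≈ 3170.149 mm = 3.17015 m.

3.170 m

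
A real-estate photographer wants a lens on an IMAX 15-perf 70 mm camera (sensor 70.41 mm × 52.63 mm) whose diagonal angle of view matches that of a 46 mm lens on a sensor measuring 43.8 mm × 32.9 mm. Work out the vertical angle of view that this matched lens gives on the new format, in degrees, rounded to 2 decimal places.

39.24°

Sensor diagonal = √(43.8² + 32.9²) = √3000.8500 ≈ 54.7800 mm.
Sensor diagonal = √(70.41² + 52.63²) = √7727.4850 ≈ 87.9061 mm.
Equal diagonal AOV ⇒ f₂ = f₁ · 87.9061/54.7800 = 46 × 1.60471 ≈ 73.8167 mm.
Vertical AOV on the new format = 2·arctan(52.63 / (2 × 73.8167)) = 2·arctan(0.35649) ≈ 39.2414°.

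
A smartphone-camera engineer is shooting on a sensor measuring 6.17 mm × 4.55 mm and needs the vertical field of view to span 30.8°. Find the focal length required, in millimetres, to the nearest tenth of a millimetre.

8.3 mm

From α = 2·arctan(h/2f) we get f = h / (2·tan(α/2)).
With h = 4.55 mm and α/2 = 15.4°, tan(α/2) ≈ 0.27545, so f ≈ 4.55 / 0.55089 ≈ 8.2593 mm.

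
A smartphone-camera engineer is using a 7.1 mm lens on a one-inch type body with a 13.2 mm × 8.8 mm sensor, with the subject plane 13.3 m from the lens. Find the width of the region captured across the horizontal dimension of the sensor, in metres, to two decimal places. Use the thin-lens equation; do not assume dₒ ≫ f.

dₒ: 13.3 m = 13300 mm.
Similar triangles through the lens centre give W/dₒ = w/dᵢ; with 1/f = 1/dₒ + 1/dᵢ this gives W = w·(dₒ − f)/f.
W = 13.2 mm × (13300 − 7.1) / 7.1 = 13.2 × 1872.2394 ≈ 24713.561 mm = 24.7136 m.

24.71 m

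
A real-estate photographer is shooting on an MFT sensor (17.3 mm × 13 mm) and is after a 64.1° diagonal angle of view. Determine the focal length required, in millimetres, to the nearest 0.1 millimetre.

17.3 mm

Sensor diagonal = √(17.3² + 13²) = √468.2900 ≈ 21.6400 mm.
From α = 2·arctan(d/2f) we get f = d / (2·tan(α/2)).
With d = 21.6400 mm and α/2 = 32.05°, tan(α/2) ≈ 0.62608, so f ≈ 21.6400 / 1.25217 ≈ 17.2820 mm.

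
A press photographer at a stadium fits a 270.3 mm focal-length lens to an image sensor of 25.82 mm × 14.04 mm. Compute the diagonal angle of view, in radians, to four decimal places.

Sensor diagonal = √(25.82² + 14.04²) = √863.7940 ≈ 29.3904 mm.
Angle of view α = 2·arctan(d/2f) with d = 29.3904 mm and f = 270.3 mm.
d/2f = 0.05437; arctan(0.05437) ≈ 0.0543 rad, so α ≈ 0.1086 rad.

0.1086 rad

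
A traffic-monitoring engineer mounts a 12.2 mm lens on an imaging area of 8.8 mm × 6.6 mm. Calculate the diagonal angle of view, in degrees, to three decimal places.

Sensor diagonal = √(8.8² + 6.6²) = √121.0000 ≈ 11.0000 mm.
Angle of view α = 2·arctan(d/2f) with d = 11.0000 mm and f = 12.2 mm.
d/2f = 0.45082; arctan(0.45082) ≈ 24.2668°, so α ≈ 48.5336°.

48.534°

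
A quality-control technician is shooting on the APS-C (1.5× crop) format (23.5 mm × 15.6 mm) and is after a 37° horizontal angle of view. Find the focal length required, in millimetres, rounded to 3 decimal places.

35.117 mm

From α = 2·arctan(w/2f) we get f = w / (2·tan(α/2)).
With w = 23.5 mm and α/2 = 18.5°, tan(α/2) ≈ 0.33460, so f ≈ 23.5 / 0.66919 ≈ 35.1170 mm.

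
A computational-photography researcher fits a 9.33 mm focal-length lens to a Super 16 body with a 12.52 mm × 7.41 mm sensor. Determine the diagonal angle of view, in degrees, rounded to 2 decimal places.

75.88°

Sensor diagonal = √(12.52² + 7.41²) = √211.6585 ≈ 14.5485 mm.
Angle of view α = 2·arctan(d/2f) with d = 14.5485 mm and f = 9.33 mm.
d/2f = 0.77966; arctan(0.77966) ≈ 37.9422°, so α ≈ 75.8844°.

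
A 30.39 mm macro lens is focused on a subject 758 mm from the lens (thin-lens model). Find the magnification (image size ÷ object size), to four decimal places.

Thin lens: 1/f = 1/dₒ + 1/dᵢ → 1/dᵢ = 1/30.39 − 1/758 = 0.0315863 mm⁻¹, so dᵢ ≈ 31.6593 mm.
Magnification m = dᵢ/dₒ = 31.6593/758 ≈ 0.04177.

0.0418×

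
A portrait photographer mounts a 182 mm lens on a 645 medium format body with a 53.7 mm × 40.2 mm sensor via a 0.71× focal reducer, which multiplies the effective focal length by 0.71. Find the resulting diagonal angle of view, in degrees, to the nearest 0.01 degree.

29.10°

Effective focal length f = 182 × 0.71 = 129.22 mm.
Sensor diagonal = √(53.7² + 40.2²) = √4499.7300 ≈ 67.0800 mm.
α = 2·arctan(67.080 / (2 × 129.22)) = 2·arctan(0.25956) ≈ 29.1009°.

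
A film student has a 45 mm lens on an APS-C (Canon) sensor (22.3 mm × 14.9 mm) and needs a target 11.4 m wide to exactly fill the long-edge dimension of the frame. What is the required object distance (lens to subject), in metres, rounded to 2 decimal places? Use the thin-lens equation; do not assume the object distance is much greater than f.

23.05 m

W: 11.4 m = 11400 mm.
Magnification m = w/W = dᵢ/dₒ; combined with 1/f = 1/dₒ + 1/dᵢ this gives dₒ = f·(1 + W/w).
dₒ = 45 mm × (1 + 11400/22.3) = 45 × 512.2108 ≈ 23049.484 mm = 23.0495 m.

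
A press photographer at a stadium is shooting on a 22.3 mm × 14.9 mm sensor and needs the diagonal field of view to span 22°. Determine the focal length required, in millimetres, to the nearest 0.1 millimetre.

Sensor diagonal = √(22.3² + 14.9²) = √719.3000 ≈ 26.8198 mm.
From α = 2·arctan(d/2f) we get f = d / (2·tan(α/2)).
With d = 26.8198 mm and α/2 = 11°, tan(α/2) ≈ 0.19438, so f ≈ 26.8198 / 0.38876 ≈ 68.9879 mm.

69.0 mm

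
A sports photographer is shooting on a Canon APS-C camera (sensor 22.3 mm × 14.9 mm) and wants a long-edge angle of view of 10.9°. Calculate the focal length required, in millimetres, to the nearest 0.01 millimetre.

From α = 2·arctan(w/2f) we get f = w / (2·tan(α/2)).
With w = 22.3 mm and α/2 = 5.45°, tan(α/2) ≈ 0.09541, so f ≈ 22.3 / 0.19082 ≈ 116.8661 mm.

116.87 mm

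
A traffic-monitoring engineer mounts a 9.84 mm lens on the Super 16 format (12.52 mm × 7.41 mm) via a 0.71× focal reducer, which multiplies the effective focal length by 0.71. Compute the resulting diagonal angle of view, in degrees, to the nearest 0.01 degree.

Effective focal length f = 9.84 × 0.71 = 6.9864 mm.
Sensor diagonal = √(12.52² + 7.41²) = √211.6585 ≈ 14.5485 mm.
α = 2·arctan(14.548 / (2 × 6.9864)) = 2·arctan(1.04120) ≈ 92.3127°.

92.31°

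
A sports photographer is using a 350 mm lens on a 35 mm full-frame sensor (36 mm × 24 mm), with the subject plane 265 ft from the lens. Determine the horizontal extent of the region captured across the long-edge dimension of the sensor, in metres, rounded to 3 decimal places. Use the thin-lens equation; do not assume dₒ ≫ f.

dₒ: 265 ft × 304.8 mm/ft = 80772.00 mm.
Similar triangles through the lens centre give W/dₒ = w/dᵢ; with 1/f = 1/dₒ + 1/dᵢ this gives W = w·(dₒ − f)/f.
W = 36 mm × (80772 − 350) / 350 = 36 × 229.7771 ≈ 8271.977 mm = 8.27198 m.

8.272 m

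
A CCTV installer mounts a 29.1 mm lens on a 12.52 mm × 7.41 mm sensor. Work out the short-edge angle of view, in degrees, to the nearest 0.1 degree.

Angle of view α = 2·arctan(h/2f) with h = 7.41 mm and f = 29.1 mm.
h/2f = 0.12732; arctan(0.12732) ≈ 7.2558°, so α ≈ 14.5117°.

14.5°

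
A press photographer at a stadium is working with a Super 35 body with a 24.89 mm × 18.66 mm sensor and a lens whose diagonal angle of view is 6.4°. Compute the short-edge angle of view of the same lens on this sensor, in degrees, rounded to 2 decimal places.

Sensor diagonal = √(24.89² + 18.66²) = √967.7077 ≈ 31.1080 mm.
From the diagonal AOV: f = 31.1080 / (2·tan(3.2°)) = 31.1080 / 0.11182 ≈ 278.2037 mm.
Short-edge AOV = 2·arctan(18.66 / (2 × 278.2037)) = 2·arctan(0.03354) ≈ 3.8416°.

3.84°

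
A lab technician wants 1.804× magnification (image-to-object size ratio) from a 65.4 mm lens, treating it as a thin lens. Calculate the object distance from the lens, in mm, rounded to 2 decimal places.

With m = dᵢ/dₒ and 1/f = 1/dₒ + 1/dᵢ, substituting dᵢ = m·dₒ gives 1/f = (1 + 1/m)/dₒ, hence dₒ = f·(1 + 1/m).
dₒ = 65.4 × (1 + 1/1.804) = 65.4 × 1.55432 ≈ 101.653 mm.

101.65 mm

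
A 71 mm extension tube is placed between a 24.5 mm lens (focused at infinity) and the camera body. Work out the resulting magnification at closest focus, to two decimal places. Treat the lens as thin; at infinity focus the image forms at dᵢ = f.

The tube moves the image plane from f to f + e, so dᵢ = 24.5 + 71 = 95.5 mm. Focus is achieved when 1/f = 1/dₒ + 1/dᵢ, giving dₒ = 1/(1/f − 1/(f+e)).
Magnification m = dᵢ/dₒ = (f+e)·(1/f − 1/(f+e)) = e/f = 71/24.5 ≈ 2.8980.

2.90×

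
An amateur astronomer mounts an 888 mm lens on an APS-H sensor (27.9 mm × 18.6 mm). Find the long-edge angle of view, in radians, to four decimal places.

0.0314 rad

Angle of view α = 2·arctan(w/2f) with w = 27.9 mm and f = 888 mm.
w/2f = 0.01571; arctan(0.01571) ≈ 0.0157 rad, so α ≈ 0.0314 rad.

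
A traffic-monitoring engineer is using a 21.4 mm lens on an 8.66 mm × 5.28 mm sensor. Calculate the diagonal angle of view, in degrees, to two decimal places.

26.66°

Sensor diagonal = √(8.66² + 5.28²) = √102.8740 ≈ 10.1427 mm.
Angle of view α = 2·arctan(d/2f) with d = 10.1427 mm and f = 21.4 mm.
d/2f = 0.23698; arctan(0.23698) ≈ 13.3319°, so α ≈ 26.6639°.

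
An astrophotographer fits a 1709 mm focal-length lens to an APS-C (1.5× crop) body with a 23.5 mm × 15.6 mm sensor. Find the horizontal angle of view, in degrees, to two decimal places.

0.79°

Angle of view α = 2·arctan(w/2f) with w = 23.5 mm and f = 1709 mm.
w/2f = 0.00688; arctan(0.00688) ≈ 0.3939°, so α ≈ 0.7878°.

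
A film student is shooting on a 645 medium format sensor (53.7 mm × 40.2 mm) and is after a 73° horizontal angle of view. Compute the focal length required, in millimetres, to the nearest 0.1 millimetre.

36.3 mm

From α = 2·arctan(w/2f) we get f = w / (2·tan(α/2)).
With w = 53.7 mm and α/2 = 36.5°, tan(α/2) ≈ 0.73996, so f ≈ 53.7 / 1.47992 ≈ 36.2857 mm.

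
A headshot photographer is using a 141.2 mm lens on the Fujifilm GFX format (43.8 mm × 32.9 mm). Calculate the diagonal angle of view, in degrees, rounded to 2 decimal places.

21.96°

Sensor diagonal = √(43.8² + 32.9²) = √3000.8500 ≈ 54.7800 mm.
Angle of view α = 2·arctan(d/2f) with d = 54.7800 mm and f = 141.2 mm.
d/2f = 0.19398; arctan(0.19398) ≈ 10.9779°, so α ≈ 21.9558°.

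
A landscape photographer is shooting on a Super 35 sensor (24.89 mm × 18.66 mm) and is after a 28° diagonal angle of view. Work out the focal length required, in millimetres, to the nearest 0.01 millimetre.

Sensor diagonal = √(24.89² + 18.66²) = √967.7077 ≈ 31.1080 mm.
From α = 2·arctan(d/2f) we get f = d / (2·tan(α/2)).
With d = 31.1080 mm and α/2 = 14°, tan(α/2) ≈ 0.24933, so f ≈ 31.1080 / 0.49866 ≈ 62.3837 mm.

62.38 mm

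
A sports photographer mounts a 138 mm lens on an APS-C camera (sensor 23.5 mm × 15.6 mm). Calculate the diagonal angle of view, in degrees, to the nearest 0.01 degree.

Sensor diagonal = √(23.5² + 15.6²) = √795.6100 ≈ 28.2066 mm.
Angle of view α = 2·arctan(d/2f) with d = 28.2066 mm and f = 138 mm.
d/2f = 0.10220; arctan(0.10220) ≈ 5.8352°, so α ≈ 11.6705°.

11.67°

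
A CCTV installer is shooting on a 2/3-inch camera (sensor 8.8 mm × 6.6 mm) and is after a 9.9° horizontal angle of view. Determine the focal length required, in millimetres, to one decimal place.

From α = 2·arctan(w/2f) we get f = w / (2·tan(α/2)).
With w = 8.8 mm and α/2 = 4.95°, tan(α/2) ≈ 0.08661, so f ≈ 8.8 / 0.17322 ≈ 50.8028 mm.

50.8 mm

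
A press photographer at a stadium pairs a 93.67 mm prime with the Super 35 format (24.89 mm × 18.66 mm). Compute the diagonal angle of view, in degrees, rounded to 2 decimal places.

18.86°

Sensor diagonal = √(24.89² + 18.66²) = √967.7077 ≈ 31.1080 mm.
Angle of view α = 2·arctan(d/2f) with d = 31.1080 mm and f = 93.67 mm.
d/2f = 0.16605; arctan(0.16605) ≈ 9.4280°, so α ≈ 18.8560°.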